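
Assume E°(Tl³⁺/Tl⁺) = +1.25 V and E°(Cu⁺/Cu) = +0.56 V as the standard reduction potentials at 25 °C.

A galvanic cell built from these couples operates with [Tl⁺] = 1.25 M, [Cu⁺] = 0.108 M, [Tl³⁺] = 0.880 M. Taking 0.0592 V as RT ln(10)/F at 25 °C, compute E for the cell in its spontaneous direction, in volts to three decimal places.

+0.743 V

Tl³⁺/Tl⁺ is the cathode (higher E°), Cu⁺/Cu the anode: E°cell = +1.25 − (+0.56) = +0.69 V, n = 2.
Overall: Tl³⁺(aq) + 2 Cu(s) → Tl⁺(aq) + 2 Cu⁺(aq)
Q = [Tl⁺]·[Cu⁺]^2 / ([Tl³⁺]); log Q = -1.781.
E = E° − (0.0592/n) log Q = +0.69 − (0.0592/2)(-1.781) = +0.743 V.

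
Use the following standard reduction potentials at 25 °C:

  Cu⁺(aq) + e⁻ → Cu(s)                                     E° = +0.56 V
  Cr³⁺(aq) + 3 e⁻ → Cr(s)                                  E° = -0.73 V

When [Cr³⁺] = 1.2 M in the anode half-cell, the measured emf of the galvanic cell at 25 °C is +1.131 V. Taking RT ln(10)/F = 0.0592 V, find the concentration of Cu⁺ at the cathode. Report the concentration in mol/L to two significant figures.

0.0022 M

Cu⁺/Cu is the cathode, Cr³⁺/Cr the anode: E°cell = +1.29 V, n = 3.
Overall reaction: 3 Cu⁺(aq) + Cr(s) → 3 Cu(s) + Cr³⁺(aq); Q = [Cr³⁺]^1/[Cu⁺]^3.
From E = E° − (0.0592/n) log Q: log Q = (E° − E)·n/0.0592 = (+1.29 − (+1.131))·3/0.0592 = 8.0574.
So 3·log[Cu⁺] = 1·log(1.2) − log Q = 0.0792 − (8.0574) = -7.9782; log[Cu⁺] = -7.9782 / 3 = -2.6594; [Cu⁺] = 10^(-2.6594) ≈ 0.0022 M.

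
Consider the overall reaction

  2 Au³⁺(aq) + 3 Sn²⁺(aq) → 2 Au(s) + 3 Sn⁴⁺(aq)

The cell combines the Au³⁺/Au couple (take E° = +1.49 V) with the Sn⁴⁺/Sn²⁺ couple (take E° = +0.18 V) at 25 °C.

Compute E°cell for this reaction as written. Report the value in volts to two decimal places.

The Au³⁺/Au couple has the higher reduction potential, so it is the cathode; Sn⁴⁺/Sn²⁺ is oxidised at the anode.
E°cell = E°(cathode) − E°(anode) = (+1.49) − (+0.18) = +1.31 V.

+1.31 V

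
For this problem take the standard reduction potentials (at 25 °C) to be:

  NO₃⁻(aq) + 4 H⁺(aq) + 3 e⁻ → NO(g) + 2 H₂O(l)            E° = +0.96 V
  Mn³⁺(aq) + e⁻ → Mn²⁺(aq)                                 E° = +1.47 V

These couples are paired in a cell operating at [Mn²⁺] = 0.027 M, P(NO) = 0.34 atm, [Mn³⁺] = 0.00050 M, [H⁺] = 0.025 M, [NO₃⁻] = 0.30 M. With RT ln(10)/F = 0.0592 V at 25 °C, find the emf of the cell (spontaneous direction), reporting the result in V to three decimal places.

Mn³⁺/Mn²⁺ is the cathode (higher E°), NO₃⁻/NO the anode: E°cell = +1.47 − (+0.96) = +0.51 V, n = 3.
Overall: 3 Mn³⁺(aq) + NO(g) + 2 H₂O(l) → 3 Mn²⁺(aq) + NO₃⁻(aq) + 4 H⁺(aq)
Q = [Mn²⁺]^3·[NO₃⁻]·[H⁺]^4 / ([Mn³⁺]^3·P(NO)); log Q = -1.265.
E = E° − (0.0592/n) log Q = +0.51 − (0.0592/3)(-1.265) = +0.535 V.

+0.535 V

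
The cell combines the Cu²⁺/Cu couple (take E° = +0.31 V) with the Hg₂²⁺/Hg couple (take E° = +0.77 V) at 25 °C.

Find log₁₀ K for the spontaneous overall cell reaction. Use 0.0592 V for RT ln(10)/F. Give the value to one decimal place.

Cathode: Hg₂²⁺/Hg; anode: Cu²⁺/Cu. E°cell = +0.46 V, n = 2.
log K = nE°cell / 0.0592 = (2)(+0.46) / 0.0592 = 15.5.

15.5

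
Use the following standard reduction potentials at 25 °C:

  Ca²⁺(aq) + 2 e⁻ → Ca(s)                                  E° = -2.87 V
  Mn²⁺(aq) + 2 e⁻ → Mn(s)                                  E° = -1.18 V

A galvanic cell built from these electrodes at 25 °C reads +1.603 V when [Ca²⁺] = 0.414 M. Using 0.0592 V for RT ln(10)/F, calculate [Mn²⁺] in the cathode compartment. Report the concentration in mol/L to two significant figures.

Mn²⁺/Mn is the cathode, Ca²⁺/Ca the anode: E°cell = +1.69 V, n = 2.
Overall reaction: Mn²⁺(aq) + Ca(s) → Mn(s) + Ca²⁺(aq); Q = [Ca²⁺]^1/[Mn²⁺]^1.
From E = E° − (0.0592/n) log Q: log Q = (E° − E)·n/0.0592 = (+1.69 − (+1.603))·2/0.0592 = 2.9392.
So 1·log[Mn²⁺] = 1·log(0.414) − log Q = -0.3830 − (2.9392) = -3.3222; [Mn²⁺] = 10^(-3.3222) ≈ 0.00048 M.

0.00048 M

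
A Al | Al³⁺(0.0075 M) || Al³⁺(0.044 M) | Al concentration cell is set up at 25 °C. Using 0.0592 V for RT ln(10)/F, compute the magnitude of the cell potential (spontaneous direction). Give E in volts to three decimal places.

For a concentration cell E°cell = 0. The 0.044 M side is the cathode (reduction is favoured where [Al³⁺] is higher).
With n = 3, E = −(0.0592/3) log([Al³⁺]ₐₙ/[Al³⁺]꜀ₐₜ) = −(0.0592/3) log(0.0075/0.044) = −(0.0592/3)(-0.768) = +0.015 V.

+0.015 V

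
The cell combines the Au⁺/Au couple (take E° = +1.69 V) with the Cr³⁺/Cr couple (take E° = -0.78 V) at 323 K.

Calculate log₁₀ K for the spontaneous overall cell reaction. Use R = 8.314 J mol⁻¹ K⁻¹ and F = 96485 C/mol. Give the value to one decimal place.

Cathode: Au⁺/Au; anode: Cr³⁺/Cr. E°cell = (+1.69) − (-0.78) = +2.47 V, with n = 3.
ΔG° = −nFE° = −RT ln K, so ln K = nFE°/(RT) = (3)(96485)(+2.47) / ((8.314)(323)) = 266.235.
log₁₀ K = 266.235 / ln 10 = 115.6.

115.6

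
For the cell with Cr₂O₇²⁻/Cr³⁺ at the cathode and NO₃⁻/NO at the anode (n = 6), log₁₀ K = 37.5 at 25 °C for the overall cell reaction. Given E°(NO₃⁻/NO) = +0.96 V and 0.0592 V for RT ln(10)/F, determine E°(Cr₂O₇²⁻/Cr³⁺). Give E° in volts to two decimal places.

E°cell = (0.0592/n)·log K = (0.0592/6)(37.5) = +0.370 V.
Since Cr₂O₇²⁻/Cr³⁺ is the cathode and NO₃⁻/NO the anode, E°cell = E°(Cr₂O₇²⁻/Cr³⁺) − E°(NO₃⁻/NO).
So E°(Cr₂O₇²⁻/Cr³⁺) = E°cell + E°(NO₃⁻/NO) = +0.370 + (+0.96) = +1.33 V.

+1.33 V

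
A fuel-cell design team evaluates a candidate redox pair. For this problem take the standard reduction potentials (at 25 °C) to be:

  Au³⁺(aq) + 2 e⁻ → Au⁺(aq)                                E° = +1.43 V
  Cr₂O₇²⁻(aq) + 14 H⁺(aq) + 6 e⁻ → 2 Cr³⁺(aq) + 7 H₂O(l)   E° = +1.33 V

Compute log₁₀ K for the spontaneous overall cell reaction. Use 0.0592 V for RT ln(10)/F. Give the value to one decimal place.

10.1

Cathode: Au³⁺/Au⁺; anode: Cr₂O₇²⁻/Cr³⁺. E°cell = +0.10 V, n = 6.
log K = nE°cell / 0.0592 = (6)(+0.10) / 0.0592 = 10.1.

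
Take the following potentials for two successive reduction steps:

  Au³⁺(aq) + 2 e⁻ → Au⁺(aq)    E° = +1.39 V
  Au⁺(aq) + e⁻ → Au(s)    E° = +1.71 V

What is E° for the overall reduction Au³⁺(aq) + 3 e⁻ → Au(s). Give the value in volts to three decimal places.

+1.497 V

Adding the free-energy changes (−nFE°) of the two steps gives −n₃FE°₃ = −n₁FE°₁ − n₂FE°₂.
E°₃ = (2×+1.39 + 1×+1.71) / 3 = (+4.490) / 3 = +1.497 V.
E° values themselves are not directly additive — weighting by electron count is essential.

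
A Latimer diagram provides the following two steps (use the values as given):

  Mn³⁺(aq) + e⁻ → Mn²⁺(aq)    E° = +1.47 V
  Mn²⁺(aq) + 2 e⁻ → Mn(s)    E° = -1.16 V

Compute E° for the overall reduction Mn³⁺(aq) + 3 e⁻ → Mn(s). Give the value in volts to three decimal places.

Since ΔG° = −nFE° is additive over sequential reductions, n₃E°₃ = n₁E°₁ + n₂E°₂.
E°₃ = (1×+1.47 + 2×-1.16) / 3 = (-0.850) / 3 = -0.283 V.

-0.283 V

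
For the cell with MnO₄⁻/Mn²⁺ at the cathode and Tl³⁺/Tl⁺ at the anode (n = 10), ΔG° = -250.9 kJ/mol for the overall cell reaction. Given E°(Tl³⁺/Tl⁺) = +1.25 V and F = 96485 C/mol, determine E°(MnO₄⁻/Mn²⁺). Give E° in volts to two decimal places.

E°cell = −ΔG°/(nF) = −(-250.9×10³)/((10)(96485)) = +0.260 V.
Since MnO₄⁻/Mn²⁺ is the cathode and Tl³⁺/Tl⁺ the anode, E°cell = E°(MnO₄⁻/Mn²⁺) − E°(Tl³⁺/Tl⁺).
So E°(MnO₄⁻/Mn²⁺) = E°cell + E°(Tl³⁺/Tl⁺) = +0.260 + (+1.25) = +1.51 V.

+1.51 V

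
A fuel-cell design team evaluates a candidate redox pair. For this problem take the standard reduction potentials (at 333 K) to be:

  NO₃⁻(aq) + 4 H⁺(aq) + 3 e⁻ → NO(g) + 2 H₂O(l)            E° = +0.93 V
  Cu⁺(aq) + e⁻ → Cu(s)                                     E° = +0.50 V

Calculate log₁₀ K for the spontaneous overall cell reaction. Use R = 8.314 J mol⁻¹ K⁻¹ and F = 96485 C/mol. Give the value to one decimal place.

Cathode: NO₃⁻/NO; anode: Cu⁺/Cu. E°cell = (+0.93) − (+0.50) = +0.43 V, with n = 3.
ΔG° = −nFE° = −RT ln K, so ln K = nFE°/(RT) = (3)(96485)(+0.43) / ((8.314)(333)) = 44.957.
log₁₀ K = 44.957 / ln 10 = 19.5.

19.5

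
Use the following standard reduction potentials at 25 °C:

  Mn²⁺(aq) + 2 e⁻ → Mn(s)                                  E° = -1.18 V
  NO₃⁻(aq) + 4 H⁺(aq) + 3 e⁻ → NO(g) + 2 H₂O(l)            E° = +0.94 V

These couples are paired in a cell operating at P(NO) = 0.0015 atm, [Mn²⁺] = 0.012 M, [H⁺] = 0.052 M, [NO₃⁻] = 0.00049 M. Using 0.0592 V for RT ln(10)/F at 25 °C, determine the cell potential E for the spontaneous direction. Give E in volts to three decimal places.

NO₃⁻/NO is the cathode (higher E°), Mn²⁺/Mn the anode: E°cell = +0.94 − (-1.18) = +2.12 V, n = 6.
Overall: 2 NO₃⁻(aq) + 8 H⁺(aq) + 3 Mn(s) → 2 NO(g) + 4 H₂O(l) + 3 Mn²⁺(aq)
Q = P(NO)^2·[Mn²⁺]^3 / ([NO₃⁻]^2·[H⁺]^8); log Q = 5.481.
E = E° − (0.0592/n) log Q = +2.12 − (0.0592/6)(5.481) = +2.066 V.

+2.066 V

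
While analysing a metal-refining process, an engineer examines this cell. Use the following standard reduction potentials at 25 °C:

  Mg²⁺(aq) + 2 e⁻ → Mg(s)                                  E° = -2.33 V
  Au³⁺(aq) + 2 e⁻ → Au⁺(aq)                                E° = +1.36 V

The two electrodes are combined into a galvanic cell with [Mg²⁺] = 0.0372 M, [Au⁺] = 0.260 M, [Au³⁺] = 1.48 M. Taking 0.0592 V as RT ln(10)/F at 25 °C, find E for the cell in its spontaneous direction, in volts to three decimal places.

Au³⁺/Au⁺ is the cathode (higher E°), Mg²⁺/Mg the anode: E°cell = +1.36 − (-2.33) = +3.69 V, n = 2.
Overall: Au³⁺(aq) + Mg(s) → Au⁺(aq) + Mg²⁺(aq)
Q = [Au⁺]·[Mg²⁺] / ([Au³⁺]); log Q = -2.185.
E = E° − (0.0592/n) log Q = +3.69 − (0.0592/2)(-2.185) = +3.755 V.

+3.755 V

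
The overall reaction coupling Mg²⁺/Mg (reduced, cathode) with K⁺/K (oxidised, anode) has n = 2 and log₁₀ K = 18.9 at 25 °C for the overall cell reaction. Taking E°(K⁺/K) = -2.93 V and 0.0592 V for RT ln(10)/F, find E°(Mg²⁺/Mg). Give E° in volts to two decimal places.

E°cell = (0.0592/n)·log K = (0.0592/2)(18.9) = +0.559 V.
Since Mg²⁺/Mg is the cathode and K⁺/K the anode, E°cell = E°(Mg²⁺/Mg) − E°(K⁺/K).
So E°(Mg²⁺/Mg) = E°cell + E°(K⁺/K) = +0.559 + (-2.93) = -2.37 V.

-2.37 V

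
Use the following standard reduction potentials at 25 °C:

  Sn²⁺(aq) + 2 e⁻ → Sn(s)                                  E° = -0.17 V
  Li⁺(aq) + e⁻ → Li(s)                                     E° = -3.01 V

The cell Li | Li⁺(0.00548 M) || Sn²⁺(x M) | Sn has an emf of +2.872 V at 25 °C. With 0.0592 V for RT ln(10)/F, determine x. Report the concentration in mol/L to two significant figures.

Sn²⁺/Sn is the cathode, Li⁺/Li the anode: E°cell = +2.84 V, n = 2.
Overall reaction: Sn²⁺(aq) + 2 Li(s) → Sn(s) + 2 Li⁺(aq); Q = [Li⁺]^2/[Sn²⁺]^1.
From E = E° − (0.0592/n) log Q: log Q = (E° − E)·n/0.0592 = (+2.84 − (+2.872))·2/0.0592 = -1.0811.
So 1·log[Sn²⁺] = 2·log(0.00548) − log Q = -4.5224 − (-1.0811) = -3.4413; [Sn²⁺] = 10^(-3.4413) ≈ 0.00036 M.

0.00036 M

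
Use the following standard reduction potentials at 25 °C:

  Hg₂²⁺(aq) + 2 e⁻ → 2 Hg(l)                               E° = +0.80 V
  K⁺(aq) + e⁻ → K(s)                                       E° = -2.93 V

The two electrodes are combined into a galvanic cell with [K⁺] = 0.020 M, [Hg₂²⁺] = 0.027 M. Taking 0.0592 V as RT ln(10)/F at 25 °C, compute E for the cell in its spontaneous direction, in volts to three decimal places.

+3.784 V

Hg₂²⁺/Hg is the cathode (higher E°), K⁺/K the anode: E°cell = +0.80 − (-2.93) = +3.73 V, n = 2.
Overall: Hg₂²⁺(aq) + 2 K(s) → 2 Hg(l) + 2 K⁺(aq)
Q = [K⁺]^2 / ([Hg₂²⁺]); log Q = -1.829.
E = E° − (0.0592/n) log Q = +3.73 − (0.0592/2)(-1.829) = +3.784 V.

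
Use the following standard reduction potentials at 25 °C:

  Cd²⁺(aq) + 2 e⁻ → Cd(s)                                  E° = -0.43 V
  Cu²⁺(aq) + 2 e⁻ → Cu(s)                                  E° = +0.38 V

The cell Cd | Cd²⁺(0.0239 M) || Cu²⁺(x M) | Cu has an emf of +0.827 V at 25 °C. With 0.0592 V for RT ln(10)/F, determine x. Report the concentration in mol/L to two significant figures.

0.090 M

Cu²⁺/Cu is the cathode, Cd²⁺/Cd the anode: E°cell = +0.81 V, n = 2.
Overall reaction: Cu²⁺(aq) + Cd(s) → Cu(s) + Cd²⁺(aq); Q = [Cd²⁺]^1/[Cu²⁺]^1.
From E = E° − (0.0592/n) log Q: log Q = (E° − E)·n/0.0592 = (+0.81 − (+0.827))·2/0.0592 = -0.5743.
So 1·log[Cu²⁺] = 1·log(0.0239) − log Q = -1.6216 − (-0.5743) = -1.0473; [Cu²⁺] = 10^(-1.0473) ≈ 0.090 M.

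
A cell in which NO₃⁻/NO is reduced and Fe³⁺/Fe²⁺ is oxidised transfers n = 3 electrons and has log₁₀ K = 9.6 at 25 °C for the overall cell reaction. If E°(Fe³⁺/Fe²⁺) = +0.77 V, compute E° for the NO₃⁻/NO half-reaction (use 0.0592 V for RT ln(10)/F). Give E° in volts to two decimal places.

E°cell = (0.0592/n)·log K = (0.0592/3)(9.6) = +0.189 V.
Since NO₃⁻/NO is the cathode and Fe³⁺/Fe²⁺ the anode, E°cell = E°(NO₃⁻/NO) − E°(Fe³⁺/Fe²⁺).
So E°(NO₃⁻/NO) = E°cell + E°(Fe³⁺/Fe²⁺) = +0.189 + (+0.77) = +0.96 V.

+0.96 V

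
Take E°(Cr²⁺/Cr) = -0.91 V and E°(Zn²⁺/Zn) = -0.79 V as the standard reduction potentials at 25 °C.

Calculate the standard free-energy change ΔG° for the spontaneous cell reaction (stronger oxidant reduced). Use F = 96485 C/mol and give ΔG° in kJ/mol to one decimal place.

-23.2 kJ/mol

Zn²⁺/Zn (E° = -0.79 V) is the cathode; Cr²⁺/Cr (E° = -0.91 V) is the anode, so E°cell = +0.12 V.
Balancing electrons gives n = 2 (lcm of 2 and 2).
ΔG° = −nFE° = −(2)(96485)(+0.12) = -23,156 J = -23.2 kJ/mol.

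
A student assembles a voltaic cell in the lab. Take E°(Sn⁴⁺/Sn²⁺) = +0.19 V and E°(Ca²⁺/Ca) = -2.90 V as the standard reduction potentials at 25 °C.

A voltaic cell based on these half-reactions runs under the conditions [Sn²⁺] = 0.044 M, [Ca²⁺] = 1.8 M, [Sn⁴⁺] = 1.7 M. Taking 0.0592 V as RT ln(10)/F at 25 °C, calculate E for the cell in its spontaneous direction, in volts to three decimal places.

Sn⁴⁺/Sn²⁺ is the cathode (higher E°), Ca²⁺/Ca the anode: E°cell = +0.19 − (-2.90) = +3.09 V, n = 2.
Overall: Sn⁴⁺(aq) + Ca(s) → Sn²⁺(aq) + Ca²⁺(aq)
Q = [Sn²⁺]·[Ca²⁺] / ([Sn⁴⁺]); log Q = -1.332.
E = E° − (0.0592/n) log Q = +3.09 − (0.0592/2)(-1.332) = +3.129 V.

+3.129 V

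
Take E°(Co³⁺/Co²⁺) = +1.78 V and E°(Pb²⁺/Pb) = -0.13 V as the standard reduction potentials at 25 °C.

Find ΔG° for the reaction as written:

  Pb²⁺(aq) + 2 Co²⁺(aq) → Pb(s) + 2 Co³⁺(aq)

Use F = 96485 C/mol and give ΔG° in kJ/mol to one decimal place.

As written, Pb²⁺/Pb is reduced (cathode) and Co³⁺/Co²⁺ is oxidised (anode), so E°cell = (-0.13) − (+1.78) = -1.91 V.
Balancing electrons gives n = 2.
ΔG° = −nFE° = −(2)(96485)(-1.91) = 368,573 J = +368.6 kJ/mol.

+368.6 kJ/mol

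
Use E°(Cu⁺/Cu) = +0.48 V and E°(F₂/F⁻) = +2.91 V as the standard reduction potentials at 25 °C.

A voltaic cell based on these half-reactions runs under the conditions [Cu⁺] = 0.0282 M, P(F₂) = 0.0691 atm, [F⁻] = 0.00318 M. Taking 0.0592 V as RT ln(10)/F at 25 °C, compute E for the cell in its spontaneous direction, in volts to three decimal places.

F₂/F⁻ is the cathode (higher E°), Cu⁺/Cu the anode: E°cell = +2.91 − (+0.48) = +2.43 V, n = 2.
Overall: F₂(g) + 2 Cu(s) → 2 F⁻(aq) + 2 Cu⁺(aq)
Q = [F⁻]^2·[Cu⁺]^2 / (P(F₂)); log Q = -6.934.
E = E° − (0.0592/n) log Q = +2.43 − (0.0592/2)(-6.934) = +2.635 V.

+2.635 V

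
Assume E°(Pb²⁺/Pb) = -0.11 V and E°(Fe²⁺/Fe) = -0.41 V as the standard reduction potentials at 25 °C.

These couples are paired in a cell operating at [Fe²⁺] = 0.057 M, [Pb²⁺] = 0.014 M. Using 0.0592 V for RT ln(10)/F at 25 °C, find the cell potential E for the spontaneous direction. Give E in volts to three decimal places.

Pb²⁺/Pb is the cathode (higher E°), Fe²⁺/Fe the anode: E°cell = -0.11 − (-0.41) = +0.30 V, n = 2.
Overall: Pb²⁺(aq) + Fe(s) → Pb(s) + Fe²⁺(aq)
Q = [Fe²⁺] / ([Pb²⁺]); log Q = 0.610.
E = E° − (0.0592/n) log Q = +0.30 − (0.0592/2)(0.610) = +0.282 V.

+0.282 V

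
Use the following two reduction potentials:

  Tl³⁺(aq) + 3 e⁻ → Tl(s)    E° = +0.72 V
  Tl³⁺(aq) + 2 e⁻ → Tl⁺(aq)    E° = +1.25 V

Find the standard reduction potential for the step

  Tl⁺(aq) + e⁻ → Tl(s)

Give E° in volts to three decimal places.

-0.340 V

Sequential free energies add, so n₃E°₃ = n₁E°₁ + n₂E°₂.
With n₃ = 3, and the known step contributing 2×(+1.25) V, the unknown satisfies 1·E° = 3×(+0.72) − 2×(+1.25) = -0.340.
E° = -0.340 / 1 = -0.340 V.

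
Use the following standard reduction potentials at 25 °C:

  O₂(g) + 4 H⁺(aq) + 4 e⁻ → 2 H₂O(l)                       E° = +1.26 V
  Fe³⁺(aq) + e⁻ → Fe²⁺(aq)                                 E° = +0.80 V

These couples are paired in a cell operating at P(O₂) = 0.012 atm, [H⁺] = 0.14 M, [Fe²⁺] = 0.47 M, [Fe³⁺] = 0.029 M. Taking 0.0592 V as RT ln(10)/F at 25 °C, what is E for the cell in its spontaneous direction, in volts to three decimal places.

O₂/H₂O is the cathode (higher E°), Fe³⁺/Fe²⁺ the anode: E°cell = +1.26 − (+0.80) = +0.46 V, n = 4.
Overall: O₂(g) + 4 H⁺(aq) + 4 Fe²⁺(aq) → 2 H₂O(l) + 4 Fe³⁺(aq)
Q = [Fe³⁺]^4 / (P(O₂)·[H⁺]^4·[Fe²⁺]^4); log Q = 0.498.
E = E° − (0.0592/n) log Q = +0.46 − (0.0592/4)(0.498) = +0.453 V.

+0.453 V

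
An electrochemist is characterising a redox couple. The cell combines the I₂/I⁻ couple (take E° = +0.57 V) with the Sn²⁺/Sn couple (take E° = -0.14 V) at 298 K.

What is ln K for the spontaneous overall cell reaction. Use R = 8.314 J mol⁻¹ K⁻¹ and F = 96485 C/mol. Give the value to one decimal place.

Cathode: I₂/I⁻; anode: Sn²⁺/Sn. E°cell = (+0.57) − (-0.14) = +0.71 V, with n = 2.
ΔG° = −nFE° = −RT ln K, so ln K = nFE°/(RT) = (2)(96485)(+0.71) / ((8.314)(298)) = 55.300.

55.3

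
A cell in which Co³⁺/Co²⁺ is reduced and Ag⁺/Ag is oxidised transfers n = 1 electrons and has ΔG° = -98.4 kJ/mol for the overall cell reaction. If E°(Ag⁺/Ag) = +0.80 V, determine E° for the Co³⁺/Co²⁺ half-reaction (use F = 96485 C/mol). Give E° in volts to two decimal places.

+1.82 V

E°cell = −ΔG°/(nF) = −(-98.4×10³)/((1)(96485)) = +1.020 V.
Since Co³⁺/Co²⁺ is the cathode and Ag⁺/Ag the anode, E°cell = E°(Co³⁺/Co²⁺) − E°(Ag⁺/Ag).
So E°(Co³⁺/Co²⁺) = E°cell + E°(Ag⁺/Ag) = +1.020 + (+0.80) = +1.82 V.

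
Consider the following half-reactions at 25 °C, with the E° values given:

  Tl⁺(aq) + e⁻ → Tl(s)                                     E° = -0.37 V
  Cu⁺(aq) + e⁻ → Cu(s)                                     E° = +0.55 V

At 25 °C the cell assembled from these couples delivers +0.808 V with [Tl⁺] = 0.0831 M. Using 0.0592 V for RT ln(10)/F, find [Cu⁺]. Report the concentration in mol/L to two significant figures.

Cu⁺/Cu is the cathode, Tl⁺/Tl the anode: E°cell = +0.92 V, n = 1.
Overall reaction: Cu⁺(aq) + Tl(s) → Cu(s) + Tl⁺(aq); Q = [Tl⁺]^1/[Cu⁺]^1.
From E = E° − (0.0592/n) log Q: log Q = (E° − E)·n/0.0592 = (+0.92 − (+0.808))·1/0.0592 = 1.8919.
So 1·log[Cu⁺] = 1·log(0.0831) − log Q = -1.0804 − (1.8919) = -2.9723; [Cu⁺] = 10^(-2.9723) ≈ 0.0011 M.

0.0011 M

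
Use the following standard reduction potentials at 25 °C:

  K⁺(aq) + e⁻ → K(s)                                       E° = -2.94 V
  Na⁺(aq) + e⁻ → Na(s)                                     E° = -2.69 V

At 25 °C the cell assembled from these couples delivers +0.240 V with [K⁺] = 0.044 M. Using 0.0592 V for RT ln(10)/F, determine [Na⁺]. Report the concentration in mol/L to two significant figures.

0.030 M

Na⁺/Na is the cathode, K⁺/K the anode: E°cell = +0.25 V, n = 1.
Overall reaction: Na⁺(aq) + K(s) → Na(s) + K⁺(aq); Q = [K⁺]^1/[Na⁺]^1.
From E = E° − (0.0592/n) log Q: log Q = (E° − E)·n/0.0592 = (+0.25 − (+0.240))·1/0.0592 = 0.1689.
So 1·log[Na⁺] = 1·log(0.044) − log Q = -1.3565 − (0.1689) = -1.5254; [Na⁺] = 10^(-1.5254) ≈ 0.030 M.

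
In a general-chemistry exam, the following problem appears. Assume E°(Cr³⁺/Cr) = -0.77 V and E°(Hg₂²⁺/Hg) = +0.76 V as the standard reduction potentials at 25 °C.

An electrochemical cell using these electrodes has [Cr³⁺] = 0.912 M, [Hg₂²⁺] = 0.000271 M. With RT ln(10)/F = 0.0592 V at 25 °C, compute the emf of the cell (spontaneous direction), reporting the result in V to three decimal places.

Hg₂²⁺/Hg is the cathode (higher E°), Cr³⁺/Cr the anode: E°cell = +0.76 − (-0.77) = +1.53 V, n = 6.
Overall: 3 Hg₂²⁺(aq) + 2 Cr(s) → 6 Hg(l) + 2 Cr³⁺(aq)
Q = [Cr³⁺]^2 / ([Hg₂²⁺]^3); log Q = 10.621.
E = E° − (0.0592/n) log Q = +1.53 − (0.0592/6)(10.621) = +1.425 V.

+1.425 V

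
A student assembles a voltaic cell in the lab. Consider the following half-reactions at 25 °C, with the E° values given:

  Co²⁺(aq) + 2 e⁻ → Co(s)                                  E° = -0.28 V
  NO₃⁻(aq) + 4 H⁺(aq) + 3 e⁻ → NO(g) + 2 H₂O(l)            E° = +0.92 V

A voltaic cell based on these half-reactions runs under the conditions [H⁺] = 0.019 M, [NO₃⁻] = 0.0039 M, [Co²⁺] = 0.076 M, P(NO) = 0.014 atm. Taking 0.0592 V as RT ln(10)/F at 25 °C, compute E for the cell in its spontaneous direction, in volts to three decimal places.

NO₃⁻/NO is the cathode (higher E°), Co²⁺/Co the anode: E°cell = +0.92 − (-0.28) = +1.20 V, n = 6.
Overall: 2 NO₃⁻(aq) + 8 H⁺(aq) + 3 Co(s) → 2 NO(g) + 4 H₂O(l) + 3 Co²⁺(aq)
Q = P(NO)^2·[Co²⁺]^3 / ([NO₃⁻]^2·[H⁺]^8); log Q = 11.523.
E = E° − (0.0592/n) log Q = +1.20 − (0.0592/6)(11.523) = +1.086 V.

+1.086 V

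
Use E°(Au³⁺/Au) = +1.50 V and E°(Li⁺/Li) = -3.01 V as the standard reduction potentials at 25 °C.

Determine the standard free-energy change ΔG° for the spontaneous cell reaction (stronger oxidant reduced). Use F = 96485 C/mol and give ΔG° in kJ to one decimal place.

Au³⁺/Au (E° = +1.50 V) is the cathode; Li⁺/Li (E° = -3.01 V) is the anode, so E°cell = +4.51 V.
Balancing electrons gives n = 3 (lcm of 3 and 1).
ΔG° = −nFE° = −(3)(96485)(+4.51) = -1,305,442 J = -1305.4 kJ.

-1305.4 kJ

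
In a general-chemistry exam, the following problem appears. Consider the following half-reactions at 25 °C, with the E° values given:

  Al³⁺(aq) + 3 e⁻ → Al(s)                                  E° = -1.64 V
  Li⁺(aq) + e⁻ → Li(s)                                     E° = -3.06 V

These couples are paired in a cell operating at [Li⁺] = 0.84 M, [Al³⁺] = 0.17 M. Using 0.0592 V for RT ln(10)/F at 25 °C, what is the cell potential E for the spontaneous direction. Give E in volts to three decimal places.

Al³⁺/Al is the cathode (higher E°), Li⁺/Li the anode: E°cell = -1.64 − (-3.06) = +1.42 V, n = 3.
Overall: Al³⁺(aq) + 3 Li(s) → Al(s) + 3 Li⁺(aq)
Q = [Li⁺]^3 / ([Al³⁺]); log Q = 0.542.
E = E° − (0.0592/n) log Q = +1.42 − (0.0592/3)(0.542) = +1.409 V.

+1.409 V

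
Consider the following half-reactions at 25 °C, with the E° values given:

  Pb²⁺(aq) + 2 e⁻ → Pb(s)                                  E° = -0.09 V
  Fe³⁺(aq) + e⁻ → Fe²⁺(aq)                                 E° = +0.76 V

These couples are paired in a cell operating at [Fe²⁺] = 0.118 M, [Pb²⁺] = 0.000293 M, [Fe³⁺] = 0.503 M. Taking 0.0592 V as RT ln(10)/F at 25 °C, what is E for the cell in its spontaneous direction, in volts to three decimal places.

+0.992 V

Fe³⁺/Fe²⁺ is the cathode (higher E°), Pb²⁺/Pb the anode: E°cell = +0.76 − (-0.09) = +0.85 V, n = 2.
Overall: 2 Fe³⁺(aq) + Pb(s) → 2 Fe²⁺(aq) + Pb²⁺(aq)
Q = [Fe²⁺]^2·[Pb²⁺] / ([Fe³⁺]^2); log Q = -4.793.
E = E° − (0.0592/n) log Q = +0.85 − (0.0592/2)(-4.793) = +0.992 V.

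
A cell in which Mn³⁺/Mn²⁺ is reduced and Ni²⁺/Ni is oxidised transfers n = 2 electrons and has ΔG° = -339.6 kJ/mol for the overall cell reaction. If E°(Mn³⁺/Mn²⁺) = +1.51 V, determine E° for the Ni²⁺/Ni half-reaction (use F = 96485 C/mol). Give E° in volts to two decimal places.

-0.25 V

E°cell = −ΔG°/(nF) = −(-339.6×10³)/((2)(96485)) = +1.760 V.
Since Mn³⁺/Mn²⁺ is the cathode and Ni²⁺/Ni the anode, E°cell = E°(Mn³⁺/Mn²⁺) − E°(Ni²⁺/Ni).
So E°(Ni²⁺/Ni) = E°(Mn³⁺/Mn²⁺) − E°cell = (+1.51) − (+1.760) = -0.25 V.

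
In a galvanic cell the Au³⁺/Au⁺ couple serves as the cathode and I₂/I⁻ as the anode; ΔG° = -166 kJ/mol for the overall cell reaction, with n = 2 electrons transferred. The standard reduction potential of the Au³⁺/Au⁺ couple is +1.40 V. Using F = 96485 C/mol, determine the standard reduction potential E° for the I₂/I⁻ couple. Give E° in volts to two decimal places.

+0.54 V

E°cell = −ΔG°/(nF) = −(-166×10³)/((2)(96485)) = +0.860 V.
Since Au³⁺/Au⁺ is the cathode and I₂/I⁻ the anode, E°cell = E°(Au³⁺/Au⁺) − E°(I₂/I⁻).
So E°(I₂/I⁻) = E°(Au³⁺/Au⁺) − E°cell = (+1.40) − (+0.860) = +0.54 V.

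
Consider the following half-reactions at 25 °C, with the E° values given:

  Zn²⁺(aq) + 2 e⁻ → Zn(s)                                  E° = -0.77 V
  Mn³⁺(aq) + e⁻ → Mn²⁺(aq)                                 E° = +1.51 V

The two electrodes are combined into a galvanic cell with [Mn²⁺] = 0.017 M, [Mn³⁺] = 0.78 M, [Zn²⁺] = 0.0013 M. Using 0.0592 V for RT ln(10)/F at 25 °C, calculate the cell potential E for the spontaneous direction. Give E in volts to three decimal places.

Mn³⁺/Mn²⁺ is the cathode (higher E°), Zn²⁺/Zn the anode: E°cell = +1.51 − (-0.77) = +2.28 V, n = 2.
Overall: 2 Mn³⁺(aq) + Zn(s) → 2 Mn²⁺(aq) + Zn²⁺(aq)
Q = [Mn²⁺]^2·[Zn²⁺] / ([Mn³⁺]^2); log Q = -6.209.
E = E° − (0.0592/n) log Q = +2.28 − (0.0592/2)(-6.209) = +2.464 V.

+2.464 V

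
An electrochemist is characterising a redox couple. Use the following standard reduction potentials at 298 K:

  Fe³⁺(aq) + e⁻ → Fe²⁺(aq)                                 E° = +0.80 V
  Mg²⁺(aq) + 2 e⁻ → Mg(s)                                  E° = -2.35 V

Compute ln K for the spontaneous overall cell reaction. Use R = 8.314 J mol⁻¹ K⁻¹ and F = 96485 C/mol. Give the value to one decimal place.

Cathode: Fe³⁺/Fe²⁺; anode: Mg²⁺/Mg. E°cell = (+0.80) − (-2.35) = +3.15 V, with n = 2.
ΔG° = −nFE° = −RT ln K, so ln K = nFE°/(RT) = (2)(96485)(+3.15) / ((8.314)(298)) = 245.343.

245.3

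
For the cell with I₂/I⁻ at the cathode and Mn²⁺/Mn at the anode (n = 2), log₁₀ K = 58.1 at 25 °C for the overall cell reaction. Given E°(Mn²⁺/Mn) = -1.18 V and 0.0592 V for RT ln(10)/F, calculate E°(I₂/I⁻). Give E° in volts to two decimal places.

E°cell = (0.0592/n)·log K = (0.0592/2)(58.1) = +1.720 V.
Since I₂/I⁻ is the cathode and Mn²⁺/Mn the anode, E°cell = E°(I₂/I⁻) − E°(Mn²⁺/Mn).
So E°(I₂/I⁻) = E°cell + E°(Mn²⁺/Mn) = +1.720 + (-1.18) = +0.54 V.

+0.54 V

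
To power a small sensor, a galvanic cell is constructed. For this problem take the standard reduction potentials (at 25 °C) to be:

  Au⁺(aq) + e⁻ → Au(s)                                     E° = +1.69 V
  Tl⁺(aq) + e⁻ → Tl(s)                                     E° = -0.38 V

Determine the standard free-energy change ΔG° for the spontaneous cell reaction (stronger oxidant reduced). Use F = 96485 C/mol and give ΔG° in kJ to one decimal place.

-199.7 kJ

Au⁺/Au (E° = +1.69 V) is the cathode; Tl⁺/Tl (E° = -0.38 V) is the anode, so E°cell = +2.07 V.
Balancing electrons gives n = 1 (lcm of 1 and 1).
ΔG° = −nFE° = −(1)(96485)(+2.07) = -199,724 J = -199.7 kJ.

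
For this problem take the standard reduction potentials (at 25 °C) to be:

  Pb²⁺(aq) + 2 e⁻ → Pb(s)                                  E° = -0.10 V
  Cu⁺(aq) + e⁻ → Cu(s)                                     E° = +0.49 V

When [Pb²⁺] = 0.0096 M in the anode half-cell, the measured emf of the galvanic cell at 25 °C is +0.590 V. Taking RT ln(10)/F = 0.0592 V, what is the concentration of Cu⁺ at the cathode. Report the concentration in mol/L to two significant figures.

Cu⁺/Cu is the cathode, Pb²⁺/Pb the anode: E°cell = +0.59 V, n = 2.
Overall reaction: 2 Cu⁺(aq) + Pb(s) → 2 Cu(s) + Pb²⁺(aq); Q = [Pb²⁺]^1/[Cu⁺]^2.
From E = E° − (0.0592/n) log Q: log Q = (E° − E)·n/0.0592 = (+0.59 − (+0.590))·2/0.0592 = 0.0000.
So 2·log[Cu⁺] = 1·log(0.0096) − log Q = -2.0177 − (0.0000) = -2.0177; log[Cu⁺] = -2.0177 / 2 = -1.0089; [Cu⁺] = 10^(-1.0089) ≈ 0.098 M.

0.098 M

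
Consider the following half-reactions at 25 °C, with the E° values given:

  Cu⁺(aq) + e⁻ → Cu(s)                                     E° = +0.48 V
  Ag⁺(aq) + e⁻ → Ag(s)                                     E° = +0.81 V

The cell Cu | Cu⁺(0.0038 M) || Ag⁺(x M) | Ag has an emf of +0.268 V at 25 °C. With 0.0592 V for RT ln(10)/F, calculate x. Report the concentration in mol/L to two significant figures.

0.00034 M

Ag⁺/Ag is the cathode, Cu⁺/Cu the anode: E°cell = +0.33 V, n = 1.
Overall reaction: Ag⁺(aq) + Cu(s) → Ag(s) + Cu⁺(aq); Q = [Cu⁺]^1/[Ag⁺]^1.
From E = E° − (0.0592/n) log Q: log Q = (E° − E)·n/0.0592 = (+0.33 − (+0.268))·1/0.0592 = 1.0473.
So 1·log[Ag⁺] = 1·log(0.0038) − log Q = -2.4202 − (1.0473) = -3.4675; [Ag⁺] = 10^(-3.4675) ≈ 0.00034 M.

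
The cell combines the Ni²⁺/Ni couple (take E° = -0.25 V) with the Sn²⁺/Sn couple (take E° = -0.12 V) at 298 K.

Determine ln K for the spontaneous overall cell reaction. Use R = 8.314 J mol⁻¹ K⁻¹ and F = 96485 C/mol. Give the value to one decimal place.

Cathode: Sn²⁺/Sn; anode: Ni²⁺/Ni. E°cell = (-0.12) − (-0.25) = +0.13 V, with n = 2.
ΔG° = −nFE° = −RT ln K, so ln K = nFE°/(RT) = (2)(96485)(+0.13) / ((8.314)(298)) = 10.125.

10.1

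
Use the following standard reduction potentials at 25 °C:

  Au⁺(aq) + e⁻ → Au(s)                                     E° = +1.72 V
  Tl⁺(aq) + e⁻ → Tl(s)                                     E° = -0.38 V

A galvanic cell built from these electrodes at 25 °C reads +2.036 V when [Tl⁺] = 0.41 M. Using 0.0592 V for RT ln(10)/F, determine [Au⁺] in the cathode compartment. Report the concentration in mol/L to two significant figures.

Au⁺/Au is the cathode, Tl⁺/Tl the anode: E°cell = +2.10 V, n = 1.
Overall reaction: Au⁺(aq) + Tl(s) → Au(s) + Tl⁺(aq); Q = [Tl⁺]^1/[Au⁺]^1.
From E = E° − (0.0592/n) log Q: log Q = (E° − E)·n/0.0592 = (+2.10 − (+2.036))·1/0.0592 = 1.0811.
So 1·log[Au⁺] = 1·log(0.41) − log Q = -0.3872 − (1.0811) = -1.4683; [Au⁺] = 10^(-1.4683) ≈ 0.034 M.

0.034 M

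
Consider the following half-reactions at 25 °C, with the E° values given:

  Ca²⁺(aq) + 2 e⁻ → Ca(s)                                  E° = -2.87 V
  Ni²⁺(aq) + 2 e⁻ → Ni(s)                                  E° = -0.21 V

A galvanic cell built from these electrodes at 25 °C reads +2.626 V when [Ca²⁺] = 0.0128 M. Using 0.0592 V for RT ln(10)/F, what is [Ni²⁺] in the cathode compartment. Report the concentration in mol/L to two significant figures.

Ni²⁺/Ni is the cathode, Ca²⁺/Ca the anode: E°cell = +2.66 V, n = 2.
Overall reaction: Ni²⁺(aq) + Ca(s) → Ni(s) + Ca²⁺(aq); Q = [Ca²⁺]^1/[Ni²⁺]^1.
From E = E° − (0.0592/n) log Q: log Q = (E° − E)·n/0.0592 = (+2.66 − (+2.626))·2/0.0592 = 1.1486.
So 1·log[Ni²⁺] = 1·log(0.0128) − log Q = -1.8928 − (1.1486) = -3.0414; [Ni²⁺] = 10^(-3.0414) ≈ 0.00091 M.

0.00091 M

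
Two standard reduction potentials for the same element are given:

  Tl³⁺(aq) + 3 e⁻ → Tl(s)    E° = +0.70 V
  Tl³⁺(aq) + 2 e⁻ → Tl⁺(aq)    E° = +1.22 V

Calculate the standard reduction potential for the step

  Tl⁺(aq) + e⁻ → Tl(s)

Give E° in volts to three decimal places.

Sequential free energies add, so n₃E°₃ = n₁E°₁ + n₂E°₂.
With n₃ = 3, and the known step contributing 2×(+1.22) V, the unknown satisfies 1·E° = 3×(+0.70) − 2×(+1.22) = -0.340.
E° = -0.340 / 1 = -0.340 V.

-0.340 V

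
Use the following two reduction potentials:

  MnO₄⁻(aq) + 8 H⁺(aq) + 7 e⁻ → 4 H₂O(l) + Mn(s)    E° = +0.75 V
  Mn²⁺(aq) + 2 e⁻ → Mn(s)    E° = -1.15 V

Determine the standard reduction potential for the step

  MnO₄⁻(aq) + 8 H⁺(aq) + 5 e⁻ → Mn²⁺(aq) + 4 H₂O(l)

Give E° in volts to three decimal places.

Sequential free energies add, so n₃E°₃ = n₁E°₁ + n₂E°₂.
With n₃ = 7, and the known step contributing 2×(-1.15) V, the unknown satisfies 5·E° = 7×(+0.75) − 2×(-1.15) = +7.550.
E° = +7.550 / 5 = +1.510 V.

+1.510 V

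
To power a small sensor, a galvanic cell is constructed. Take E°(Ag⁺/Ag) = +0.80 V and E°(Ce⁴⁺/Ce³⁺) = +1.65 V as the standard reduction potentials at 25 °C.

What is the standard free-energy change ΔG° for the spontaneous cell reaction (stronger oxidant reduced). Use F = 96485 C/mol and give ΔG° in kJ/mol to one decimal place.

-82.0 kJ/mol

Ce⁴⁺/Ce³⁺ (E° = +1.65 V) is the cathode; Ag⁺/Ag (E° = +0.80 V) is the anode, so E°cell = +0.85 V.
Balancing electrons gives n = 1 (lcm of 1 and 1).
ΔG° = −nFE° = −(1)(96485)(+0.85) = -82,012 J = -82.0 kJ/mol.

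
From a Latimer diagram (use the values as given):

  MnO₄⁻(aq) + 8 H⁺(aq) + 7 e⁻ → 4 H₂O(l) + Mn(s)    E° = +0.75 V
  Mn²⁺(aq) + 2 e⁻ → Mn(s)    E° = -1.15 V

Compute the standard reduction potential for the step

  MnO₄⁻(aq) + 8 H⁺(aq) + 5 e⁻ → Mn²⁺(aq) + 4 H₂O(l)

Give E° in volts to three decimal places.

+1.510 V

Sequential free energies add, so n₃E°₃ = n₁E°₁ + n₂E°₂.
With n₃ = 7, and the known step contributing 2×(-1.15) V, the unknown satisfies 5·E° = 7×(+0.75) − 2×(-1.15) = +7.550.
E° = +7.550 / 5 = +1.510 V.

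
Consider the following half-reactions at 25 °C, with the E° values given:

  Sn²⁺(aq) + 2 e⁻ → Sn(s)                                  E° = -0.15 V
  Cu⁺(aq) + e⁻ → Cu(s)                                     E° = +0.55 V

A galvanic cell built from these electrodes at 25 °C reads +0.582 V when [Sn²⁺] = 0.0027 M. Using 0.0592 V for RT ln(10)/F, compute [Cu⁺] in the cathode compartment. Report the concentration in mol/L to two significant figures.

Cu⁺/Cu is the cathode, Sn²⁺/Sn the anode: E°cell = +0.70 V, n = 2.
Overall reaction: 2 Cu⁺(aq) + Sn(s) → 2 Cu(s) + Sn²⁺(aq); Q = [Sn²⁺]^1/[Cu⁺]^2.
From E = E° − (0.0592/n) log Q: log Q = (E° − E)·n/0.0592 = (+0.70 − (+0.582))·2/0.0592 = 3.9865.
So 2·log[Cu⁺] = 1·log(0.0027) − log Q = -2.5686 − (3.9865) = -6.5551; log[Cu⁺] = -6.5551 / 2 = -3.2776; [Cu⁺] = 10^(-3.2776) ≈ 0.00053 M.

0.00053 M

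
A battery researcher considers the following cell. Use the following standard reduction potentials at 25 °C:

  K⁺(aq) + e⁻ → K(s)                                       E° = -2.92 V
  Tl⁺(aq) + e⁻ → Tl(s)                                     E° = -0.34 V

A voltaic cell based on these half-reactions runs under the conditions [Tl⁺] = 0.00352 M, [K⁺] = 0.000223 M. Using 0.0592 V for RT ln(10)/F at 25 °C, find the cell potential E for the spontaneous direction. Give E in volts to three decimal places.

+2.651 V

Tl⁺/Tl is the cathode (higher E°), K⁺/K the anode: E°cell = -0.34 − (-2.92) = +2.58 V, n = 1.
Overall: Tl⁺(aq) + K(s) → Tl(s) + K⁺(aq)
Q = [K⁺] / ([Tl⁺]); log Q = -1.198.
E = E° − (0.0592/n) log Q = +2.58 − (0.0592/1)(-1.198) = +2.651 V.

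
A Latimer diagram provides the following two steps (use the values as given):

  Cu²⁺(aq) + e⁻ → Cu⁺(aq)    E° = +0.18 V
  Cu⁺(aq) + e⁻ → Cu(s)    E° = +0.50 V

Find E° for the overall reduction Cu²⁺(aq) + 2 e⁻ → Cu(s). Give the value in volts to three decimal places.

+0.340 V

Standard free energies of sequential steps add: ΔG°₃ = ΔG°₁ + ΔG°₂, so n₃E°₃ = n₁E°₁ + n₂E°₂.
E°₃ = (1×+0.18 + 1×+0.50) / 2 = (+0.680) / 2 = +0.340 V.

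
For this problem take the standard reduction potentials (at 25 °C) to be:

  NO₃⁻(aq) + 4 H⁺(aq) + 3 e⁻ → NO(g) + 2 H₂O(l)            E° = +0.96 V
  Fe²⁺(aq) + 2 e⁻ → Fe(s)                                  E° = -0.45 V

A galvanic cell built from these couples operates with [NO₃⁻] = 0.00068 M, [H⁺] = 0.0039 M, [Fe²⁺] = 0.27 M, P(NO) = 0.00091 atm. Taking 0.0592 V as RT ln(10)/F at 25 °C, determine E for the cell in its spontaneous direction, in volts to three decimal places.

NO₃⁻/NO is the cathode (higher E°), Fe²⁺/Fe the anode: E°cell = +0.96 − (-0.45) = +1.41 V, n = 6.
Overall: 2 NO₃⁻(aq) + 8 H⁺(aq) + 3 Fe(s) → 2 NO(g) + 4 H₂O(l) + 3 Fe²⁺(aq)
Q = P(NO)^2·[Fe²⁺]^3 / ([NO₃⁻]^2·[H⁺]^8); log Q = 17.819.
E = E° − (0.0592/n) log Q = +1.41 − (0.0592/6)(17.819) = +1.234 V.

+1.234 V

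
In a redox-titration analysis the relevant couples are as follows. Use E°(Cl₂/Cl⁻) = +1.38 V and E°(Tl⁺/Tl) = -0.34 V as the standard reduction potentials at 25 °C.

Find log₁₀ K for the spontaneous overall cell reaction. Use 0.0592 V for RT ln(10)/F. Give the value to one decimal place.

Cathode: Cl₂/Cl⁻; anode: Tl⁺/Tl. E°cell = +1.72 V, n = 2.
log K = nE°cell / 0.0592 = (2)(+1.72) / 0.0592 = 58.1.

58.1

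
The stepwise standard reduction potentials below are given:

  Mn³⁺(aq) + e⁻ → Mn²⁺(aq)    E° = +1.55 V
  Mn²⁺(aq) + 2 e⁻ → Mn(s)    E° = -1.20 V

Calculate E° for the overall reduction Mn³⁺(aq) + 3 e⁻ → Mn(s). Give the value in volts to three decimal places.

Adding the free-energy changes (−nFE°) of the two steps gives −n₃FE°₃ = −n₁FE°₁ − n₂FE°₂.
E°₃ = (1×+1.55 + 2×-1.20) / 3 = (-0.850) / 3 = -0.283 V.
Simply averaging or adding the two E° values would be wrong; the electron-weighted sum is required.

-0.283 V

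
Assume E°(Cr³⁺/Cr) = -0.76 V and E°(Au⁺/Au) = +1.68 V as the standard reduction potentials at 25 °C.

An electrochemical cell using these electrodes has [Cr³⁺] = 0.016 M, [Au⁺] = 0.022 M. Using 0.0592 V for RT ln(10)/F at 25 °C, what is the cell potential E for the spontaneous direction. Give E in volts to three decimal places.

+2.377 V

Au⁺/Au is the cathode (higher E°), Cr³⁺/Cr the anode: E°cell = +1.68 − (-0.76) = +2.44 V, n = 3.
Overall: 3 Au⁺(aq) + Cr(s) → 3 Au(s) + Cr³⁺(aq)
Q = [Cr³⁺] / ([Au⁺]^3); log Q = 3.177.
E = E° − (0.0592/n) log Q = +2.44 − (0.0592/3)(3.177) = +2.377 V.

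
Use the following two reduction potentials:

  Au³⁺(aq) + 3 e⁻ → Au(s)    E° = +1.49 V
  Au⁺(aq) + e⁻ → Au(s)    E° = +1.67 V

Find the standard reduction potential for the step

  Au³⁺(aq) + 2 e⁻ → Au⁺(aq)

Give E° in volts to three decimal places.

+1.400 V

Sequential free energies add, so n₃E°₃ = n₁E°₁ + n₂E°₂.
With n₃ = 3, and the known step contributing 1×(+1.67) V, the unknown satisfies 2·E° = 3×(+1.49) − 1×(+1.67) = +2.800.
E° = +2.800 / 2 = +1.400 V.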